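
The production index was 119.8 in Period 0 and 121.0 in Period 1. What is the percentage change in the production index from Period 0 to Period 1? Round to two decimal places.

Change = (121.0 − 119.8) / 119.8 × 100
       = 1.2 / 119.8 × 100 = 1.0017%

1.00%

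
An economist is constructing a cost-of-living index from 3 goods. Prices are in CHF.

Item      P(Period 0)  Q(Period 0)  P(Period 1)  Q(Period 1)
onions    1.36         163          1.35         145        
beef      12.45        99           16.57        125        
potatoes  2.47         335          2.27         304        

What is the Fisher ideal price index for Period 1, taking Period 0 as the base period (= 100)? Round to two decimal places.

116.46

Laspeyres component (base-period weights):
ΣP(Period 1)Q(Period 0) = 1.35×163 + 16.57×99 + 2.27×335 = 220.05 + 1640.43 + 760.45 = 2620.93
ΣP(Period 0)Q(Period 0) = 1.36×163 + 12.45×99 + 2.47×335 = 221.68 + 1232.55 + 827.45 = 2281.68
L = 2620.93 / 2281.68 × 100 = 114.8684
Paasche component (current-period weights):
ΣP(Period 1)Q(Period 1) = 1.35×145 + 16.57×125 + 2.27×304 = 195.75 + 2071.25 + 690.08 = 2957.08
ΣP(Period 0)Q(Period 1) = 1.36×145 + 12.45×125 + 2.47×304 = 197.2 + 1556.25 + 750.88 = 2504.33
P = 2957.08 / 2504.33 × 100 = 118.0787
Fisher = √(L × P) = √(114.8684 × 118.0787) = 116.4625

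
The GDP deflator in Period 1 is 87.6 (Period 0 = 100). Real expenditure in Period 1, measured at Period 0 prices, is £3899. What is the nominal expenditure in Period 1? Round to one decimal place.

Nominal = Real × (Index/100) = 3899 × (87.6/100)
        = 3899 × 0.876 = 3415.5240

3415.5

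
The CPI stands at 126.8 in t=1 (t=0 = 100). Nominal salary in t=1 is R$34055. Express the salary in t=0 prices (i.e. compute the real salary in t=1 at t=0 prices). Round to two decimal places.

Real = Nominal ÷ (Index/100) = 34055 ÷ (126.8/100)
     = 34055 ÷ 1.268 = 26857.2555

26857.26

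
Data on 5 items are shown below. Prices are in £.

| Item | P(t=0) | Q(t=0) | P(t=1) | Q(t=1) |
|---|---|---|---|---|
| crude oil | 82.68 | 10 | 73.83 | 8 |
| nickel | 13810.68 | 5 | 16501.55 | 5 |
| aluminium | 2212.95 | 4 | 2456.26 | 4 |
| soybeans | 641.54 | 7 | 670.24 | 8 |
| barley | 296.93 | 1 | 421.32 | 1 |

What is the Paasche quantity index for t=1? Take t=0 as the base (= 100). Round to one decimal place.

Paasche quantity index uses current-period prices as weights.
ΣP(t=1)·Q(t=1) = 73.83×8 + 16501.55×5 + 2456.26×4 + 670.24×8 + 421.32×1 = 590.64 + 82507.75 + 9825.04 + 5361.92 + 421.32 = 98706.67
ΣP(t=1)·Q(t=0) = 73.83×10 + 16501.55×5 + 2456.26×4 + 670.24×7 + 421.32×1 = 738.3 + 82507.75 + 9825.04 + 4691.68 + 421.32 = 98184.09
Index = 98706.67 / 98184.09 × 100 = 100.5322

100.5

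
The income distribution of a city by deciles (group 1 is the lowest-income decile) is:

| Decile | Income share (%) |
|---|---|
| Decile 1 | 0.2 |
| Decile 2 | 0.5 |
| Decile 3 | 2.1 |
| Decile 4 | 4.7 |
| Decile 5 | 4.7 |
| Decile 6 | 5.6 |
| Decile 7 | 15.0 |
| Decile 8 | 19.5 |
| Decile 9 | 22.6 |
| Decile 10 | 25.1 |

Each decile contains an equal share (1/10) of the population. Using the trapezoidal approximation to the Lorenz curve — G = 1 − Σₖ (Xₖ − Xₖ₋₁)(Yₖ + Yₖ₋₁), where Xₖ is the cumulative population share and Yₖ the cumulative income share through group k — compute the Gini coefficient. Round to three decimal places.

0.498

Cumulative income shares Yₖ: 0.0020, 0.0070, 0.0280, 0.0750, 0.1220, 0.1780, 0.3280, 0.5230, 0.7490, 1.0000
Σ (Xₖ−Xₖ₋₁)(Yₖ+Yₖ₋₁) = (1/10)(0.0020+0.0000) + (1/10)(0.0070+0.0020) + (1/10)(0.0280+0.0070) + (1/10)(0.0750+0.0280) + (1/10)(0.1220+0.0750) + (1/10)(0.1780+0.1220) + (1/10)(0.3280+0.1780) + (1/10)(0.5230+0.3280) + (1/10)(0.7490+0.5230) + (1/10)(1.0000+0.7490)
  = 0.0002 + 0.0009 + 0.0035 + 0.0103 + 0.0197 + 0.0300 + 0.0506 + 0.0851 + 0.1272 + 0.1749 = 0.5024
G = 1 − 0.5024 = 0.4976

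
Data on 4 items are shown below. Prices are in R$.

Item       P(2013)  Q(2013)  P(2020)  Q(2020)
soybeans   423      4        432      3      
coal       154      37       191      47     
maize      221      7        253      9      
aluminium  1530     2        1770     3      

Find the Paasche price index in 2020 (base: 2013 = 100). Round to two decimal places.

Paasche price index uses current-period quantities as weights.
ΣP(2020)·Q(2020) = 432×3 + 191×47 + 253×9 + 1770×3 = 1296 + 8977 + 2277 + 5310 = 17860
ΣP(2013)·Q(2020) = 423×3 + 154×47 + 221×9 + 1530×3 = 1269 + 7238 + 1989 + 4590 = 15086
Index = 17860 / 15086 × 100 = 118.3879

118.39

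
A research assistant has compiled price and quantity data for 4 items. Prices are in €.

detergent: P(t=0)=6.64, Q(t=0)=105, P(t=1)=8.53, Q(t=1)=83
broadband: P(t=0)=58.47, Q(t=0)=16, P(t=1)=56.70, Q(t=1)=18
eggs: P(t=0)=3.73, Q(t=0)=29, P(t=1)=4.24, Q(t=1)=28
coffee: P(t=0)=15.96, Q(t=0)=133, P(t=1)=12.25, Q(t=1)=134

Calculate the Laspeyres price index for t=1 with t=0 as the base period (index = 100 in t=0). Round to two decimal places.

92.01

Laspeyres price index uses base-period quantities as weights.
ΣP(t=1)·Q(t=0) = 8.53×105 + 56.70×16 + 4.24×29 + 12.25×133 = 895.65 + 907.2 + 122.96 + 1629.25 = 3555.06
ΣP(t=0)·Q(t=0) = 6.64×105 + 58.47×16 + 3.73×29 + 15.96×133 = 697.2 + 935.52 + 108.17 + 2122.68 = 3863.57
Index = 3555.06 / 3863.57 × 100 = 92.0149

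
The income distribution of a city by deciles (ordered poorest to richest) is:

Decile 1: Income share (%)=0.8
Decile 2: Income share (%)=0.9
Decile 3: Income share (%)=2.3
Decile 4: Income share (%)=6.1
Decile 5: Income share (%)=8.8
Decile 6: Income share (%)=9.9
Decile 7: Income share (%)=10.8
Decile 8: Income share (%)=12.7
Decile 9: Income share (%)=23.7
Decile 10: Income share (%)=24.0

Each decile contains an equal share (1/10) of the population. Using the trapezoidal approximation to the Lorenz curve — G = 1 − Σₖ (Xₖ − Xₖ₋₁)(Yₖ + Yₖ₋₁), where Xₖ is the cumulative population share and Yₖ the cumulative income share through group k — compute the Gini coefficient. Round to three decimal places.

Cumulative income shares Yₖ: 0.0080, 0.0170, 0.0400, 0.1010, 0.1890, 0.2880, 0.3960, 0.5230, 0.7600, 1.0000
Σ (Xₖ−Xₖ₋₁)(Yₖ+Yₖ₋₁) = (1/10)(0.0080+0.0000) + (1/10)(0.0170+0.0080) + (1/10)(0.0400+0.0170) + (1/10)(0.1010+0.0400) + (1/10)(0.1890+0.1010) + (1/10)(0.2880+0.1890) + (1/10)(0.3960+0.2880) + (1/10)(0.5230+0.3960) + (1/10)(0.7600+0.5230) + (1/10)(1.0000+0.7600)
  = 0.0008 + 0.0025 + 0.0057 + 0.0141 + 0.0290 + 0.0477 + 0.0684 + 0.0919 + 0.1283 + 0.1760 = 0.5644
G = 1 − 0.5644 = 0.4356

0.436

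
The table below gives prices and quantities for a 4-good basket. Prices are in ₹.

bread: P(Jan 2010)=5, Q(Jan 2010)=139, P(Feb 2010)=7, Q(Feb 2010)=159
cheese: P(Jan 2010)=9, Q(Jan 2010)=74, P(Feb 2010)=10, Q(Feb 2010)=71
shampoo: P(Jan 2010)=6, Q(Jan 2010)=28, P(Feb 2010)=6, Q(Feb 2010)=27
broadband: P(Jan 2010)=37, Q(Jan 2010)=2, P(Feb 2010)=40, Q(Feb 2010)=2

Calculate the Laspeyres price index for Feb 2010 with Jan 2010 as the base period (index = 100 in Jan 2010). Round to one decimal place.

Laspeyres price index uses base-period quantities as weights.
ΣP(Feb 2010)·Q(Jan 2010) = 7×139 + 10×74 + 6×28 + 40×2 = 973 + 740 + 168 + 80 = 1961
ΣP(Jan 2010)·Q(Jan 2010) = 5×139 + 9×74 + 6×28 + 37×2 = 695 + 666 + 168 + 74 = 1603
Index = 1961 / 1603 × 100 = 122.3331

122.3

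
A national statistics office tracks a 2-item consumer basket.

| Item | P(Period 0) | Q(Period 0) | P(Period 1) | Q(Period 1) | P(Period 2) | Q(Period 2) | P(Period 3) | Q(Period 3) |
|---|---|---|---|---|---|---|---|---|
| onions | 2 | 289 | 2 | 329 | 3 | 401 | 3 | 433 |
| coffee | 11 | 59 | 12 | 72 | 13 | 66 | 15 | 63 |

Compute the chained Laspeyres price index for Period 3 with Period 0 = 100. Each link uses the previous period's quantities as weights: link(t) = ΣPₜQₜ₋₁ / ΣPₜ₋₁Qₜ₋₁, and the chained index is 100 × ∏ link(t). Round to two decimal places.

140.90

Link Period 0→Period 1:
ΣP(Period 1)Q(Period 0) = 2×289 + 12×59 = 578 + 708 = 1286
ΣP(Period 0)Q(Period 0) = 2×289 + 11×59 = 578 + 649 = 1227
link = 1286/1227 = 1.048085
Link Period 1→Period 2:
ΣP(Period 2)Q(Period 1) = 3×329 + 13×72 = 987 + 936 = 1923
ΣP(Period 1)Q(Period 1) = 2×329 + 12×72 = 658 + 864 = 1522
link = 1923/1522 = 1.263469
Link Period 2→Period 3:
ΣP(Period 3)Q(Period 2) = 3×401 + 15×66 = 1203 + 990 = 2193
ΣP(Period 2)Q(Period 2) = 3×401 + 13×66 = 1203 + 858 = 2061
link = 2193/2061 = 1.064047
Chained index = 100 × 1.048085 × 1.263469 × 1.064047 = 140.9035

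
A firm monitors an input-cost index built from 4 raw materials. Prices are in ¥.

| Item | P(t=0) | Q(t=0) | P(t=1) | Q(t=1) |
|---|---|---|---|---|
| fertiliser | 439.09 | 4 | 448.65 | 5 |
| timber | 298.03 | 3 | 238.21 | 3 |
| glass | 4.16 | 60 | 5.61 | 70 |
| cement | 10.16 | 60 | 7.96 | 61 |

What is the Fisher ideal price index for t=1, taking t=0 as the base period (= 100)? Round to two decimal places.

Laspeyres component (base-period weights):
ΣP(t=1)Q(t=0) = 448.65×4 + 238.21×3 + 5.61×60 + 7.96×60 = 1794.6 + 714.63 + 336.6 + 477.6 = 3323.43
ΣP(t=0)Q(t=0) = 439.09×4 + 298.03×3 + 4.16×60 + 10.16×60 = 1756.36 + 894.09 + 249.6 + 609.6 = 3509.65
L = 3323.43 / 3509.65 × 100 = 94.6941
Paasche component (current-period weights):
ΣP(t=1)Q(t=1) = 448.65×5 + 238.21×3 + 5.61×70 + 7.96×61 = 2243.25 + 714.63 + 392.7 + 485.56 = 3836.14
ΣP(t=0)Q(t=1) = 439.09×5 + 298.03×3 + 4.16×70 + 10.16×61 = 2195.45 + 894.09 + 291.2 + 619.76 = 4000.5
P = 3836.14 / 4000.5 × 100 = 95.8915
Fisher = √(L × P) = √(94.6941 × 95.8915) = 95.2909

95.29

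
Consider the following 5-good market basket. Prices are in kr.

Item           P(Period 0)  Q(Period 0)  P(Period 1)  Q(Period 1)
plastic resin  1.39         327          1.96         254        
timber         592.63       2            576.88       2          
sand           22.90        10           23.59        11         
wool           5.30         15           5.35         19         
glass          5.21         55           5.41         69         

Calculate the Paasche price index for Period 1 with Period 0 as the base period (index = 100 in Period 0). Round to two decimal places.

106.03

Paasche price index uses current-period quantities as weights.
ΣP(Period 1)·Q(Period 1) = 1.96×254 + 576.88×2 + 23.59×11 + 5.35×19 + 5.41×69 = 497.84 + 1153.76 + 259.49 + 101.65 + 373.29 = 2386.03
ΣP(Period 0)·Q(Period 1) = 1.39×254 + 592.63×2 + 22.90×11 + 5.30×19 + 5.21×69 = 353.06 + 1185.26 + 251.9 + 100.7 + 359.49 = 2250.41
Index = 2386.03 / 2250.41 × 100 = 106.0265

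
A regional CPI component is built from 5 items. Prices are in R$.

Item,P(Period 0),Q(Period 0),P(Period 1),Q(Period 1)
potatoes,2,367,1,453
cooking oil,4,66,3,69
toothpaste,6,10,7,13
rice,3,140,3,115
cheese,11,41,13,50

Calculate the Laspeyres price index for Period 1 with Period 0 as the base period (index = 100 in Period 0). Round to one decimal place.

82.3

Laspeyres price index uses base-period quantities as weights.
ΣP(Period 1)·Q(Period 0) = 1×367 + 3×66 + 7×10 + 3×140 + 13×41 = 367 + 198 + 70 + 420 + 533 = 1588
ΣP(Period 0)·Q(Period 0) = 2×367 + 4×66 + 6×10 + 3×140 + 11×41 = 734 + 264 + 60 + 420 + 451 = 1929
Index = 1588 / 1929 × 100 = 82.3224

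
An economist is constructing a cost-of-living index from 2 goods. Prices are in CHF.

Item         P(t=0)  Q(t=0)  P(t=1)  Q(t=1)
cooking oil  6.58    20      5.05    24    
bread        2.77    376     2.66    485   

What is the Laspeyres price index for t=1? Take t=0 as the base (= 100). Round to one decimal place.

Laspeyres price index uses base-period quantities as weights.
ΣP(t=1)·Q(t=0) = 5.05×20 + 2.66×376 = 101 + 1000.16 = 1101.16
ΣP(t=0)·Q(t=0) = 6.58×20 + 2.77×376 = 131.6 + 1041.52 = 1173.12
Index = 1101.16 / 1173.12 × 100 = 93.8659

93.9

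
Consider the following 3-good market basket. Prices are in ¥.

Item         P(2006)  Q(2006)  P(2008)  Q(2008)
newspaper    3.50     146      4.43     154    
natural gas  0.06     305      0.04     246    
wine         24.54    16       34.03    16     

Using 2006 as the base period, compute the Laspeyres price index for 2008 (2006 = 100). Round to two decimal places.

130.54

Laspeyres price index uses base-period quantities as weights.
ΣP(2008)·Q(2006) = 4.43×146 + 0.04×305 + 34.03×16 = 646.78 + 12.2 + 544.48 = 1203.46
ΣP(2006)·Q(2006) = 3.50×146 + 0.06×305 + 24.54×16 = 511 + 18.3 + 392.64 = 921.94
Index = 1203.46 / 921.94 × 100 = 130.5356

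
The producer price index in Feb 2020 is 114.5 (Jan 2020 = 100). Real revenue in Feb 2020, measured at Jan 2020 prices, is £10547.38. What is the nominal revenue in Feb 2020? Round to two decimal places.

Nominal = Real × (Index/100) = 10547.38 × (114.5/100)
        = 10547.38 × 1.145 = 12076.7501

12076.75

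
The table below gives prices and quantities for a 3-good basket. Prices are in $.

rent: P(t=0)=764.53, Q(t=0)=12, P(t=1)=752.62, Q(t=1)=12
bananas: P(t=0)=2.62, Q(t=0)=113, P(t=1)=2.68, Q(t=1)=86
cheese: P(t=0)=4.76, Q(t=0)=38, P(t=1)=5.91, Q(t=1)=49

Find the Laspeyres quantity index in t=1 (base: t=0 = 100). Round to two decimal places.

99.81

Laspeyres quantity index uses base-period prices as weights.
ΣP(t=0)·Q(t=1) = 764.53×12 + 2.62×86 + 4.76×49 = 9174.36 + 225.32 + 233.24 = 9632.92
ΣP(t=0)·Q(t=0) = 764.53×12 + 2.62×113 + 4.76×38 = 9174.36 + 296.06 + 180.88 = 9651.3
Index = 9632.92 / 9651.3 × 100 = 99.8096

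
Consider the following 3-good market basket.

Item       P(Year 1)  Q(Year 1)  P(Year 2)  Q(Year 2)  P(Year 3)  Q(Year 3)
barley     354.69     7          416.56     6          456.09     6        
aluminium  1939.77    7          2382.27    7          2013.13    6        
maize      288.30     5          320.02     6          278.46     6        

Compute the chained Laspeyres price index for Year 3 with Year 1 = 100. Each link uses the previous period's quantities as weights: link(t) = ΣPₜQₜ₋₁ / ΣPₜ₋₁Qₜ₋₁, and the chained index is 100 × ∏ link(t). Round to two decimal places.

106.18

Link Year 1→Year 2:
ΣP(Year 2)Q(Year 1) = 416.56×7 + 2382.27×7 + 320.02×5 = 2915.92 + 16675.89 + 1600.1 = 21191.91
ΣP(Year 1)Q(Year 1) = 354.69×7 + 1939.77×7 + 288.30×5 = 2482.83 + 13578.39 + 1441.5 = 17502.72
link = 21191.91/17502.72 = 1.210778
Link Year 2→Year 3:
ΣP(Year 3)Q(Year 2) = 456.09×6 + 2013.13×7 + 278.46×6 = 2736.54 + 14091.91 + 1670.76 = 18499.21
ΣP(Year 2)Q(Year 2) = 416.56×6 + 2382.27×7 + 320.02×6 = 2499.36 + 16675.89 + 1920.12 = 21095.37
link = 18499.21/21095.37 = 0.876932
Chained index = 100 × 1.210778 × 0.876932 = 106.1770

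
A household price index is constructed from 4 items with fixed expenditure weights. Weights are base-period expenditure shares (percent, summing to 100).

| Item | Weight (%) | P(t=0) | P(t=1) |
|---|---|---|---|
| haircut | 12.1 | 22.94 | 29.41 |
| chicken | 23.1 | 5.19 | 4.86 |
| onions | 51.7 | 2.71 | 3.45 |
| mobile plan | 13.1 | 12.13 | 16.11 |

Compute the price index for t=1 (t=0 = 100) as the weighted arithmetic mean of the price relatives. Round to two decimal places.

120.36

haircut: 12.1 × (29.41/22.94) = 12.1 × 1.282040 = 15.5127
chicken: 23.1 × (4.86/5.19) = 23.1 × 0.936416 = 21.6312
onions: 51.7 × (3.45/2.71) = 51.7 × 1.273063 = 65.8173
mobile plan: 13.1 × (16.11/12.13) = 13.1 × 1.328112 = 17.3983
Index = Σ wᵢ·(p₁ᵢ/p₀ᵢ) = 15.5127 + 21.6312 + 65.8173 + 17.3983 = 120.3595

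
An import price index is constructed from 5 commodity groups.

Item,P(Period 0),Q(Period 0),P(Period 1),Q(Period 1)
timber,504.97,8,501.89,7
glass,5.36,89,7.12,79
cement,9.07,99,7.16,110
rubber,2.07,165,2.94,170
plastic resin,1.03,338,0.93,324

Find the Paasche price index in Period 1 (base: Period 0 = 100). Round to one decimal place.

100.4

Paasche price index uses current-period quantities as weights.
ΣP(Period 1)·Q(Period 1) = 501.89×7 + 7.12×79 + 7.16×110 + 2.94×170 + 0.93×324 = 3513.23 + 562.48 + 787.6 + 499.8 + 301.32 = 5664.43
ΣP(Period 0)·Q(Period 1) = 504.97×7 + 5.36×79 + 9.07×110 + 2.07×170 + 1.03×324 = 3534.79 + 423.44 + 997.7 + 351.9 + 333.72 = 5641.55
Index = 5664.43 / 5641.55 × 100 = 100.4056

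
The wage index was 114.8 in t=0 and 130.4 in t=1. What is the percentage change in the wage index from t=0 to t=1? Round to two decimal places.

13.59%

Change = (130.4 − 114.8) / 114.8 × 100
       = 15.6 / 114.8 × 100 = 13.5889%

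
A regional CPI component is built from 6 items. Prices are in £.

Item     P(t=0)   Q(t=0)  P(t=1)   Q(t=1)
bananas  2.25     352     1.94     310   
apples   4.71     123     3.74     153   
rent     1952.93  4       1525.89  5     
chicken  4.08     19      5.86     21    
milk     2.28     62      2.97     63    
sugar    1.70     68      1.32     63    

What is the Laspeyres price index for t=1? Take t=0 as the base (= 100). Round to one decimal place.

80.2

Laspeyres price index uses base-period quantities as weights.
ΣP(t=1)·Q(t=0) = 1.94×352 + 3.74×123 + 1525.89×4 + 5.86×19 + 2.97×62 + 1.32×68 = 682.88 + 460.02 + 6103.56 + 111.34 + 184.14 + 89.76 = 7631.7
ΣP(t=0)·Q(t=0) = 2.25×352 + 4.71×123 + 1952.93×4 + 4.08×19 + 2.28×62 + 1.70×68 = 792 + 579.33 + 7811.72 + 77.52 + 141.36 + 115.6 = 9517.53
Index = 7631.7 / 9517.53 × 100 = 80.1857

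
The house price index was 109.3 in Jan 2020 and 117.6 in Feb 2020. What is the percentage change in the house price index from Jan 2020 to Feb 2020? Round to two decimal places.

7.59%

Change = (117.6 − 109.3) / 109.3 × 100
       = 8.3 / 109.3 × 100 = 7.5938%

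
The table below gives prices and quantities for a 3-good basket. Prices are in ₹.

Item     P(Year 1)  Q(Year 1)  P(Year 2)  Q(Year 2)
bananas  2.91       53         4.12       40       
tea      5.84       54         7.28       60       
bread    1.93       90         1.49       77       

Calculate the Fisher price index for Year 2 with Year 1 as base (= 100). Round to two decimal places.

Laspeyres component (base-period weights):
ΣP(Year 2)Q(Year 1) = 4.12×53 + 7.28×54 + 1.49×90 = 218.36 + 393.12 + 134.1 = 745.58
ΣP(Year 1)Q(Year 1) = 2.91×53 + 5.84×54 + 1.93×90 = 154.23 + 315.36 + 173.7 = 643.29
L = 745.58 / 643.29 × 100 = 115.9011
Paasche component (current-period weights):
ΣP(Year 2)Q(Year 2) = 4.12×40 + 7.28×60 + 1.49×77 = 164.8 + 436.8 + 114.73 = 716.33
ΣP(Year 1)Q(Year 2) = 2.91×40 + 5.84×60 + 1.93×77 = 116.4 + 350.4 + 148.61 = 615.41
P = 716.33 / 615.41 × 100 = 116.3988
Fisher = √(L × P) = √(115.9011 × 116.3988) = 116.1497

116.15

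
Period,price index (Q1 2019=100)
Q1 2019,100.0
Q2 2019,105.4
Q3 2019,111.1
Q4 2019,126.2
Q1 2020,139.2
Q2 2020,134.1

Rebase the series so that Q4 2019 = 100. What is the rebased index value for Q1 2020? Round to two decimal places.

Rebased(Q1 2020) = 139.2 / 126.2 × 100 = 110.3011

110.30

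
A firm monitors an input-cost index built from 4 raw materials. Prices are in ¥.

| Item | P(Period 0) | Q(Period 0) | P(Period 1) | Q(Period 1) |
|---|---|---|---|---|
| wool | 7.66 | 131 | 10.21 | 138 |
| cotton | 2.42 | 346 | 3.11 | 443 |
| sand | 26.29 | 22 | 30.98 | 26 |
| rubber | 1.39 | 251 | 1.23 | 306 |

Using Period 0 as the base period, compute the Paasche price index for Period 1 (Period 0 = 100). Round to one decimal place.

122.6

Paasche price index uses current-period quantities as weights.
ΣP(Period 1)·Q(Period 1) = 10.21×138 + 3.11×443 + 30.98×26 + 1.23×306 = 1408.98 + 1377.73 + 805.48 + 376.38 = 3968.57
ΣP(Period 0)·Q(Period 1) = 7.66×138 + 2.42×443 + 26.29×26 + 1.39×306 = 1057.08 + 1072.06 + 683.54 + 425.34 = 3238.02
Index = 3968.57 / 3238.02 × 100 = 122.5616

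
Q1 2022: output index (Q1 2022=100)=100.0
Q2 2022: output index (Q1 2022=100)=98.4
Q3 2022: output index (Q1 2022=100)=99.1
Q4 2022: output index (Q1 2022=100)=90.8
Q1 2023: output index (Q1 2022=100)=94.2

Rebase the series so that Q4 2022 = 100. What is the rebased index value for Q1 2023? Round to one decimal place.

103.7

Rebased(Q1 2023) = 94.2 / 90.8 × 100 = 103.7445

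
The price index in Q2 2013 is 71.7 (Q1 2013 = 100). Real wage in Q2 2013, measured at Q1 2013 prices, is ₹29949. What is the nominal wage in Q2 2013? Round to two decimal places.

Nominal = Real × (Index/100) = 29949 × (71.7/100)
        = 29949 × 0.717 = 21473.4330

21473.43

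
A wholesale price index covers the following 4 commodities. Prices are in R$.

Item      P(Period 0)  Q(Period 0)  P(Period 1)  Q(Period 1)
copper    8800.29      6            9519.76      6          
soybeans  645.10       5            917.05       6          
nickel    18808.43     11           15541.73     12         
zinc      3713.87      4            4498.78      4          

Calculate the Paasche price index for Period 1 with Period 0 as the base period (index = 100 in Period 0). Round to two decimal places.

Paasche price index uses current-period quantities as weights.
ΣP(Period 1)·Q(Period 1) = 9519.76×6 + 917.05×6 + 15541.73×12 + 4498.78×4 = 57118.56 + 5502.3 + 186500.76 + 17995.12 = 267116.74
ΣP(Period 0)·Q(Period 1) = 8800.29×6 + 645.10×6 + 18808.43×12 + 3713.87×4 = 52801.74 + 3870.6 + 225701.16 + 14855.48 = 297228.98
Index = 267116.74 / 297228.98 × 100 = 89.8690

89.87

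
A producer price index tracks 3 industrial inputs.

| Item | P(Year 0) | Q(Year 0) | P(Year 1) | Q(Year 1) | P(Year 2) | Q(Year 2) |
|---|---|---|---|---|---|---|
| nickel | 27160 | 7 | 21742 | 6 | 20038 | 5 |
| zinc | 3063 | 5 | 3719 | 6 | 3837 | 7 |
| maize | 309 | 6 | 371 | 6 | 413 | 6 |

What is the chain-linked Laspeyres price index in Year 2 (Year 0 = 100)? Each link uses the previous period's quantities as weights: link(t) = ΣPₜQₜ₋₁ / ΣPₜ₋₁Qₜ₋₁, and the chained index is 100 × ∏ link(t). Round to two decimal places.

Link Year 0→Year 1:
ΣP(Year 1)Q(Year 0) = 21742×7 + 3719×5 + 371×6 = 152194 + 18595 + 2226 = 173015
ΣP(Year 0)Q(Year 0) = 27160×7 + 3063×5 + 309×6 = 190120 + 15315 + 1854 = 207289
link = 173015/207289 = 0.834656
Link Year 1→Year 2:
ΣP(Year 2)Q(Year 1) = 20038×6 + 3837×6 + 413×6 = 120228 + 23022 + 2478 = 145728
ΣP(Year 1)Q(Year 1) = 21742×6 + 3719×6 + 371×6 = 130452 + 22314 + 2226 = 154992
link = 145728/154992 = 0.940229
Chained index = 100 × 0.834656 × 0.940229 = 78.4768

78.48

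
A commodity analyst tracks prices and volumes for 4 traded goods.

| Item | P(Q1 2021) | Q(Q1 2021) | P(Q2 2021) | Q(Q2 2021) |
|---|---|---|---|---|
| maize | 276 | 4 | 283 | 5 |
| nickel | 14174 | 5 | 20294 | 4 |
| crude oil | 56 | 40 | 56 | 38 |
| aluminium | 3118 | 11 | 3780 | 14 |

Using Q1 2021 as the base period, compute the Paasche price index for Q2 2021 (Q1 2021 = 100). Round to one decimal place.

132.5

Paasche price index uses current-period quantities as weights.
ΣP(Q2 2021)·Q(Q2 2021) = 283×5 + 20294×4 + 56×38 + 3780×14 = 1415 + 81176 + 2128 + 52920 = 137639
ΣP(Q1 2021)·Q(Q2 2021) = 276×5 + 14174×4 + 56×38 + 3118×14 = 1380 + 56696 + 2128 + 43652 = 103856
Index = 137639 / 103856 × 100 = 132.5287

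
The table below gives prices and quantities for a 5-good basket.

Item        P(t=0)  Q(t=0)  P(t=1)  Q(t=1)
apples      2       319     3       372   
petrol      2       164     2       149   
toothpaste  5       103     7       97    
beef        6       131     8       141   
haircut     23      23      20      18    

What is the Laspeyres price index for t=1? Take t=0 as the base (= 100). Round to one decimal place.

125.7

Laspeyres price index uses base-period quantities as weights.
ΣP(t=1)·Q(t=0) = 3×319 + 2×164 + 7×103 + 8×131 + 20×23 = 957 + 328 + 721 + 1048 + 460 = 3514
ΣP(t=0)·Q(t=0) = 2×319 + 2×164 + 5×103 + 6×131 + 23×23 = 638 + 328 + 515 + 786 + 529 = 2796
Index = 3514 / 2796 × 100 = 125.6795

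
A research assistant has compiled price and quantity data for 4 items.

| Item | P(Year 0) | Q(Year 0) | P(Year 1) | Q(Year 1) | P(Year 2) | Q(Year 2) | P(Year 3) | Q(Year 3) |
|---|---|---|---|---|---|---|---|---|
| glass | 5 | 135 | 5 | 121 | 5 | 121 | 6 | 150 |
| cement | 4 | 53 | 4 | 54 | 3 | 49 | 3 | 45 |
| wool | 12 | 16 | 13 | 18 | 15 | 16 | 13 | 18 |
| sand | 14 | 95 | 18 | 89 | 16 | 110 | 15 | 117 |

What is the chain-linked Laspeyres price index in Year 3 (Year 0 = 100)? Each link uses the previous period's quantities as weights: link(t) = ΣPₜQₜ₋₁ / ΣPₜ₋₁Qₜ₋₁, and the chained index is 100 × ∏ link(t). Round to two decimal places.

107.03

Link Year 0→Year 1:
ΣP(Year 1)Q(Year 0) = 5×135 + 4×53 + 13×16 + 18×95 = 675 + 212 + 208 + 1710 = 2805
ΣP(Year 0)Q(Year 0) = 5×135 + 4×53 + 12×16 + 14×95 = 675 + 212 + 192 + 1330 = 2409
link = 2805/2409 = 1.164384
Link Year 1→Year 2:
ΣP(Year 2)Q(Year 1) = 5×121 + 3×54 + 15×18 + 16×89 = 605 + 162 + 270 + 1424 = 2461
ΣP(Year 1)Q(Year 1) = 5×121 + 4×54 + 13×18 + 18×89 = 605 + 216 + 234 + 1602 = 2657
link = 2461/2657 = 0.926233
Link Year 2→Year 3:
ΣP(Year 3)Q(Year 2) = 6×121 + 3×49 + 13×16 + 15×110 = 726 + 147 + 208 + 1650 = 2731
ΣP(Year 2)Q(Year 2) = 5×121 + 3×49 + 15×16 + 16×110 = 605 + 147 + 240 + 1760 = 2752
link = 2731/2752 = 0.992369
Chained index = 100 × 1.164384 × 0.926233 × 0.992369 = 107.0260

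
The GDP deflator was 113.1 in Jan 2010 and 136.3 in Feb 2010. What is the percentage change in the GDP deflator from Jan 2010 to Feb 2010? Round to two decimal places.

Change = (136.3 − 113.1) / 113.1 × 100
       = 23.2 / 113.1 × 100 = 20.5128%

20.51%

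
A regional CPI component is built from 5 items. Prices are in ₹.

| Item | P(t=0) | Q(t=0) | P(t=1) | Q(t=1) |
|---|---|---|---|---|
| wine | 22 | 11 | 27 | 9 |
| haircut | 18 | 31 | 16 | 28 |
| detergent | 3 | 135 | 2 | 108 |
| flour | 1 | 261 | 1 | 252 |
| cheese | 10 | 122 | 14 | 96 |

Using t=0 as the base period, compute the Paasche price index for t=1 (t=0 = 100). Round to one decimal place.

Paasche price index uses current-period quantities as weights.
ΣP(t=1)·Q(t=1) = 27×9 + 16×28 + 2×108 + 1×252 + 14×96 = 243 + 448 + 216 + 252 + 1344 = 2503
ΣP(t=0)·Q(t=1) = 22×9 + 18×28 + 3×108 + 1×252 + 10×96 = 198 + 504 + 324 + 252 + 960 = 2238
Index = 2503 / 2238 × 100 = 111.8409

111.8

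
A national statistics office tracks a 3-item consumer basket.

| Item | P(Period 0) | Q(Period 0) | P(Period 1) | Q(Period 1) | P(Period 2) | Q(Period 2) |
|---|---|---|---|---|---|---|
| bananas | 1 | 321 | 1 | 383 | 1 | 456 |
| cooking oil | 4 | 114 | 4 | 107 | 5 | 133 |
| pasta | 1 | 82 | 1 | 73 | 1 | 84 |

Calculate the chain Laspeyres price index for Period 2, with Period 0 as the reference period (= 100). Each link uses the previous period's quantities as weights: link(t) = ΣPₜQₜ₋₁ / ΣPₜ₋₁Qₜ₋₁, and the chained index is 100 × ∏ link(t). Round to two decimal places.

112.10

Link Period 0→Period 1:
ΣP(Period 1)Q(Period 0) = 1×321 + 4×114 + 1×82 = 321 + 456 + 82 = 859
ΣP(Period 0)Q(Period 0) = 1×321 + 4×114 + 1×82 = 321 + 456 + 82 = 859
link = 859/859 = 1.000000
Link Period 1→Period 2:
ΣP(Period 2)Q(Period 1) = 1×383 + 5×107 + 1×73 = 383 + 535 + 73 = 991
ΣP(Period 1)Q(Period 1) = 1×383 + 4×107 + 1×73 = 383 + 428 + 73 = 884
link = 991/884 = 1.121041
Chained index = 100 × 1.000000 × 1.121041 = 112.1041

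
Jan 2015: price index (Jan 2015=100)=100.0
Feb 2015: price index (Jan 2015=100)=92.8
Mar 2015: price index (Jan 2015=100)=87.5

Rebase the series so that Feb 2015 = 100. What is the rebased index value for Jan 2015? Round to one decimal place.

107.8

Rebased(Jan 2015) = 100.0 / 92.8 × 100 = 107.7586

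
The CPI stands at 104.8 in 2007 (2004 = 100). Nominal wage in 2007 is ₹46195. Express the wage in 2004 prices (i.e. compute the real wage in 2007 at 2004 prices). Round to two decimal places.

44079.20

Real = Nominal ÷ (Index/100) = 46195 ÷ (104.8/100)
     = 46195 ÷ 1.048 = 44079.1985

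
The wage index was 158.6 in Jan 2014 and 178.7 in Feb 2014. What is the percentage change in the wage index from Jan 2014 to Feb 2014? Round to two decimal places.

12.67%

Change = (178.7 − 158.6) / 158.6 × 100
       = 20.1 / 158.6 × 100 = 12.6734%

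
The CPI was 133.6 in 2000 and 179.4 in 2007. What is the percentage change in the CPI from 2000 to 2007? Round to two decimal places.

34.28%

Change = (179.4 − 133.6) / 133.6 × 100
       = 45.8 / 133.6 × 100 = 34.2814%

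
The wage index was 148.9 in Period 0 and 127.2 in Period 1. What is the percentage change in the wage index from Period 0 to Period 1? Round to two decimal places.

-14.57%

Change = (127.2 − 148.9) / 148.9 × 100
       = -21.7 / 148.9 × 100 = -14.5735%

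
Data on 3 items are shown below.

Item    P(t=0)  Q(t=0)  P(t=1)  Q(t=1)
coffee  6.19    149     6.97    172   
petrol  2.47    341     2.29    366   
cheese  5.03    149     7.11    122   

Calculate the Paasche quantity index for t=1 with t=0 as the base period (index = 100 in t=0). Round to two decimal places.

Paasche quantity index uses current-period prices as weights.
ΣP(t=1)·Q(t=1) = 6.97×172 + 2.29×366 + 7.11×122 = 1198.84 + 838.14 + 867.42 = 2904.4
ΣP(t=1)·Q(t=0) = 6.97×149 + 2.29×341 + 7.11×149 = 1038.53 + 780.89 + 1059.39 = 2878.81
Index = 2904.4 / 2878.81 × 100 = 100.8889

100.89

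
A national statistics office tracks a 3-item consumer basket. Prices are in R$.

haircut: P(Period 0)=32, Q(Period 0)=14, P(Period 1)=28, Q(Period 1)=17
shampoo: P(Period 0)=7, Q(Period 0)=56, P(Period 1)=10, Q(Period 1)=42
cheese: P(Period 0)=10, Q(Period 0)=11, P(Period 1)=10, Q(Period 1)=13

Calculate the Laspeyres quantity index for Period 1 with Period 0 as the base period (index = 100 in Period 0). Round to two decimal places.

101.89

Laspeyres quantity index uses base-period prices as weights.
ΣP(Period 0)·Q(Period 1) = 32×17 + 7×42 + 10×13 = 544 + 294 + 130 = 968
ΣP(Period 0)·Q(Period 0) = 32×14 + 7×56 + 10×11 = 448 + 392 + 110 = 950
Index = 968 / 950 × 100 = 101.8947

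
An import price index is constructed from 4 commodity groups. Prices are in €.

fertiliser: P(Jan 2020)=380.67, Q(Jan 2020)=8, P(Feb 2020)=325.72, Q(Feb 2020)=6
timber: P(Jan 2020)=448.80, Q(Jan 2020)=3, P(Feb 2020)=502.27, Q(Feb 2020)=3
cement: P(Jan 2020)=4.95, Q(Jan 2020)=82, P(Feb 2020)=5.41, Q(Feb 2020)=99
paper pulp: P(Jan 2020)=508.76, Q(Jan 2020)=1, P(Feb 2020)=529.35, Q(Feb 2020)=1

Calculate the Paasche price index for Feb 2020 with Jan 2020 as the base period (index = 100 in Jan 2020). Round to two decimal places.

97.77

Paasche price index uses current-period quantities as weights.
ΣP(Feb 2020)·Q(Feb 2020) = 325.72×6 + 502.27×3 + 5.41×99 + 529.35×1 = 1954.32 + 1506.81 + 535.59 + 529.35 = 4526.07
ΣP(Jan 2020)·Q(Feb 2020) = 380.67×6 + 448.80×3 + 4.95×99 + 508.76×1 = 2284.02 + 1346.4 + 490.05 + 508.76 = 4629.23
Index = 4526.07 / 4629.23 × 100 = 97.7716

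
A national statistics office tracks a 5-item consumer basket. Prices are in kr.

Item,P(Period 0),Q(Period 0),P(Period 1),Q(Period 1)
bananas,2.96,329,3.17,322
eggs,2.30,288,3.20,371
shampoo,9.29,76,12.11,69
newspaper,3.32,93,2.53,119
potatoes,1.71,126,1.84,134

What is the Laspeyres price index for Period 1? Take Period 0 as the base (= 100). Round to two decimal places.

116.94

Laspeyres price index uses base-period quantities as weights.
ΣP(Period 1)·Q(Period 0) = 3.17×329 + 3.20×288 + 12.11×76 + 2.53×93 + 1.84×126 = 1042.93 + 921.6 + 920.36 + 235.29 + 231.84 = 3352.02
ΣP(Period 0)·Q(Period 0) = 2.96×329 + 2.30×288 + 9.29×76 + 3.32×93 + 1.71×126 = 973.84 + 662.4 + 706.04 + 308.76 + 215.46 = 2866.5
Index = 3352.02 / 2866.5 × 100 = 116.9377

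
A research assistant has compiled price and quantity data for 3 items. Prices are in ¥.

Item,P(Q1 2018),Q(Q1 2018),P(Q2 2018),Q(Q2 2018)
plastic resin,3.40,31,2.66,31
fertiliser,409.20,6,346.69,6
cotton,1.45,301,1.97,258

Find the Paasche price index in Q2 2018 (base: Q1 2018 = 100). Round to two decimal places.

91.01

Paasche price index uses current-period quantities as weights.
ΣP(Q2 2018)·Q(Q2 2018) = 2.66×31 + 346.69×6 + 1.97×258 = 82.46 + 2080.14 + 508.26 = 2670.86
ΣP(Q1 2018)·Q(Q2 2018) = 3.40×31 + 409.20×6 + 1.45×258 = 105.4 + 2455.2 + 374.1 = 2934.7
Index = 2670.86 / 2934.7 × 100 = 91.0096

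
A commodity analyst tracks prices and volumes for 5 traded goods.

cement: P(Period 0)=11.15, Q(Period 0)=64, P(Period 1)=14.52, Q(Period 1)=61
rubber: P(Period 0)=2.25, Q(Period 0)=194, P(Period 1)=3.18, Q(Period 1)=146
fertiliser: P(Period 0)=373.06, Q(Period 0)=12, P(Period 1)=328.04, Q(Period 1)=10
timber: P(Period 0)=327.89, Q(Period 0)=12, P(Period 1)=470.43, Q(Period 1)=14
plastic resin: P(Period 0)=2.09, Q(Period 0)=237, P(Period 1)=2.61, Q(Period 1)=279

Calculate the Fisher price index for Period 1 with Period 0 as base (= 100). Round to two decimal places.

Laspeyres component (base-period weights):
ΣP(Period 1)Q(Period 0) = 14.52×64 + 3.18×194 + 328.04×12 + 470.43×12 + 2.61×237 = 929.28 + 616.92 + 3936.48 + 5645.16 + 618.57 = 11746.41
ΣP(Period 0)Q(Period 0) = 11.15×64 + 2.25×194 + 373.06×12 + 327.89×12 + 2.09×237 = 713.6 + 436.5 + 4476.72 + 3934.68 + 495.33 = 10056.83
L = 11746.41 / 10056.83 × 100 = 116.8003
Paasche component (current-period weights):
ΣP(Period 1)Q(Period 1) = 14.52×61 + 3.18×146 + 328.04×10 + 470.43×14 + 2.61×279 = 885.72 + 464.28 + 3280.4 + 6586.02 + 728.19 = 11944.61
ΣP(Period 0)Q(Period 1) = 11.15×61 + 2.25×146 + 373.06×10 + 327.89×14 + 2.09×279 = 680.15 + 328.5 + 3730.6 + 4590.46 + 583.11 = 9912.82
P = 11944.61 / 9912.82 × 100 = 120.4966
Fisher = √(L × P) = √(116.8003 × 120.4966) = 118.6341

118.63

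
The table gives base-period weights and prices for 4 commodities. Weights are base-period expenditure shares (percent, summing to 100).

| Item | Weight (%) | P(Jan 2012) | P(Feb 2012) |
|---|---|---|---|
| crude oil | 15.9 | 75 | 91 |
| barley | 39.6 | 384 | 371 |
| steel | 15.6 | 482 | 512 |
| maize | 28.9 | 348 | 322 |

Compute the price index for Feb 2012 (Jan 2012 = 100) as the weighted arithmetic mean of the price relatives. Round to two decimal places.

100.86

crude oil: 15.9 × (91/75) = 15.9 × 1.213333 = 19.2920
barley: 39.6 × (371/384) = 39.6 × 0.966146 = 38.2594
steel: 15.6 × (512/482) = 15.6 × 1.062241 = 16.5710
maize: 28.9 × (322/348) = 28.9 × 0.925287 = 26.7408
Index = Σ wᵢ·(p₁ᵢ/p₀ᵢ) = 19.2920 + 38.2594 + 16.5710 + 26.7408 = 100.8631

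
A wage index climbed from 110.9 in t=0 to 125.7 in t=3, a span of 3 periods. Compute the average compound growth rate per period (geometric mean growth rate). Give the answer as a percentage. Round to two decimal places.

Growth factor = (125.7/110.9)^(1/3) = (1.133454)^(1/3) = 1.042640
Growth rate = 1.042640 − 1 = 0.042640 = 4.2640%

4.26%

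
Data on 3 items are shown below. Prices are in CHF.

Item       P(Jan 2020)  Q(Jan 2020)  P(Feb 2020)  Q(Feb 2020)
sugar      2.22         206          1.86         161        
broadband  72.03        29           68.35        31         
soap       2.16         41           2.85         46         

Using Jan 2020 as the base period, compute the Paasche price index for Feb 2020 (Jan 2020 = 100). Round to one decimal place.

94.8

Paasche price index uses current-period quantities as weights.
ΣP(Feb 2020)·Q(Feb 2020) = 1.86×161 + 68.35×31 + 2.85×46 = 299.46 + 2118.85 + 131.1 = 2549.41
ΣP(Jan 2020)·Q(Feb 2020) = 2.22×161 + 72.03×31 + 2.16×46 = 357.42 + 2232.93 + 99.36 = 2689.71
Index = 2549.41 / 2689.71 × 100 = 94.7838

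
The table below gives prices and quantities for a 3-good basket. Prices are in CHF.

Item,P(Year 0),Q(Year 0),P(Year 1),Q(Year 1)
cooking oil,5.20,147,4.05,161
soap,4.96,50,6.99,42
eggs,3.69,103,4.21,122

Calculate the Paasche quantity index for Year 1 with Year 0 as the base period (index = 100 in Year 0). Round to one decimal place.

105.9

Paasche quantity index uses current-period prices as weights.
ΣP(Year 1)·Q(Year 1) = 4.05×161 + 6.99×42 + 4.21×122 = 652.05 + 293.58 + 513.62 = 1459.25
ΣP(Year 1)·Q(Year 0) = 4.05×147 + 6.99×50 + 4.21×103 = 595.35 + 349.5 + 433.63 = 1378.48
Index = 1459.25 / 1378.48 × 100 = 105.8594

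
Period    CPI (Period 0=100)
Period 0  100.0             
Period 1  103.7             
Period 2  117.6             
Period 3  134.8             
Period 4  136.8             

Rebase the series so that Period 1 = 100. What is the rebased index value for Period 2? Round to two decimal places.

113.40

Rebased(Period 2) = 117.6 / 103.7 × 100 = 113.4041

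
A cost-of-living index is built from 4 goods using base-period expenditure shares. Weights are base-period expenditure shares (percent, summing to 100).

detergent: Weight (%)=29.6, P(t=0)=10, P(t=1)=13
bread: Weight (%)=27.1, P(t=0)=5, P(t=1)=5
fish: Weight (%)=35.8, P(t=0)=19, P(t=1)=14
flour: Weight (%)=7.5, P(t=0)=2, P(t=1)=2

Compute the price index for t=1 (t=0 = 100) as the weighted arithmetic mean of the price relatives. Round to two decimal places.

99.46

detergent: 29.6 × (13/10) = 29.6 × 1.300000 = 38.4800
bread: 27.1 × (5/5) = 27.1 × 1.000000 = 27.1000
fish: 35.8 × (14/19) = 35.8 × 0.736842 = 26.3789
flour: 7.5 × (2/2) = 7.5 × 1.000000 = 7.5000
Index = Σ wᵢ·(p₁ᵢ/p₀ᵢ) = 38.4800 + 27.1000 + 26.3789 + 7.5000 = 99.4589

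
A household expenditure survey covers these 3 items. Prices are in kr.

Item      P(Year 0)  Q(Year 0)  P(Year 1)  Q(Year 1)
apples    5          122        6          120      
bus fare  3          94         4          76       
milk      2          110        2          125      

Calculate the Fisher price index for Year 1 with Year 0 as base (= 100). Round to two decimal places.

118.80

Laspeyres component (base-period weights):
ΣP(Year 1)Q(Year 0) = 6×122 + 4×94 + 2×110 = 732 + 376 + 220 = 1328
ΣP(Year 0)Q(Year 0) = 5×122 + 3×94 + 2×110 = 610 + 282 + 220 = 1112
L = 1328 / 1112 × 100 = 119.4245
Paasche component (current-period weights):
ΣP(Year 1)Q(Year 1) = 6×120 + 4×76 + 2×125 = 720 + 304 + 250 = 1274
ΣP(Year 0)Q(Year 1) = 5×120 + 3×76 + 2×125 = 600 + 228 + 250 = 1078
P = 1274 / 1078 × 100 = 118.1818
Fisher = √(L × P) = √(119.4245 × 118.1818) = 118.8015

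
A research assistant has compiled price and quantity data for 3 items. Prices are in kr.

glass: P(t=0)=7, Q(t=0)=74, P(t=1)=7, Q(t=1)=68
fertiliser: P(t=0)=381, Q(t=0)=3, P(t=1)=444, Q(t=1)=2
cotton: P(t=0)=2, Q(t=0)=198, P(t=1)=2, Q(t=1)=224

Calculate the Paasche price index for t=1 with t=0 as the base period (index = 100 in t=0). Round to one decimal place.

107.5

Paasche price index uses current-period quantities as weights.
ΣP(t=1)·Q(t=1) = 7×68 + 444×2 + 2×224 = 476 + 888 + 448 = 1812
ΣP(t=0)·Q(t=1) = 7×68 + 381×2 + 2×224 = 476 + 762 + 448 = 1686
Index = 1812 / 1686 × 100 = 107.4733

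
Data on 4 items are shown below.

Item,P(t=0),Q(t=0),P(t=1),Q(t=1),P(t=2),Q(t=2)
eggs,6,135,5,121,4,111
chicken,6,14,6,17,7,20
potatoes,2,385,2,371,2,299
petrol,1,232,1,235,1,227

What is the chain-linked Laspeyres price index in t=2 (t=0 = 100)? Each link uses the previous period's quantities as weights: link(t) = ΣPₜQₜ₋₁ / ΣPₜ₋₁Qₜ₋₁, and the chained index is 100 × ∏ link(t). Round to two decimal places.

Link t=0→t=1:
ΣP(t=1)Q(t=0) = 5×135 + 6×14 + 2×385 + 1×232 = 675 + 84 + 770 + 232 = 1761
ΣP(t=0)Q(t=0) = 6×135 + 6×14 + 2×385 + 1×232 = 810 + 84 + 770 + 232 = 1896
link = 1761/1896 = 0.928797
Link t=1→t=2:
ΣP(t=2)Q(t=1) = 4×121 + 7×17 + 2×371 + 1×235 = 484 + 119 + 742 + 235 = 1580
ΣP(t=1)Q(t=1) = 5×121 + 6×17 + 2×371 + 1×235 = 605 + 102 + 742 + 235 = 1684
link = 1580/1684 = 0.938242
Chained index = 100 × 0.928797 × 0.938242 = 87.1437

87.14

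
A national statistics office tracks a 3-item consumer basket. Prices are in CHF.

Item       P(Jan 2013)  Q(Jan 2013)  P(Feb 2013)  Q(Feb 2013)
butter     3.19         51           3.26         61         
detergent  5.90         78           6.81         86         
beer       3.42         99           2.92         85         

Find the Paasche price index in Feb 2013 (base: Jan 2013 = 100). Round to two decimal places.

104.03

Paasche price index uses current-period quantities as weights.
ΣP(Feb 2013)·Q(Feb 2013) = 3.26×61 + 6.81×86 + 2.92×85 = 198.86 + 585.66 + 248.2 = 1032.72
ΣP(Jan 2013)·Q(Feb 2013) = 3.19×61 + 5.90×86 + 3.42×85 = 194.59 + 507.4 + 290.7 = 992.69
Index = 1032.72 / 992.69 × 100 = 104.0325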